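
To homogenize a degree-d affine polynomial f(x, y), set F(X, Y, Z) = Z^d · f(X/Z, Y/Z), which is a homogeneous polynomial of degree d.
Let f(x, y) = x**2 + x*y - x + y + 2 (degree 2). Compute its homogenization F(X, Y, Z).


F(X, Y, Z) = X**2 + X*Y - X*Z + Y*Z + 2*Z**2

deg(f) = 2.
Substitute x = X/Z, y = Y/Z into f, then multiply by Z^2.
  monomial 1·x^2·y^0 ↦ 1·X^2·Y^0·Z^0.
  monomial 1·x^1·y^1 ↦ 1·X^1·Y^1·Z^0.
  monomial -1·x^1·y^0 ↦ -1·X^1·Y^0·Z^1.
  monomial 1·x^0·y^1 ↦ 1·X^0·Y^1·Z^1.
  monomial 2·x^0·y^0 ↦ 2·X^0·Y^0·Z^2.
Collecting: F(X, Y, Z) = X**2 + X*Y - X*Z + Y*Z + 2*Z**2.


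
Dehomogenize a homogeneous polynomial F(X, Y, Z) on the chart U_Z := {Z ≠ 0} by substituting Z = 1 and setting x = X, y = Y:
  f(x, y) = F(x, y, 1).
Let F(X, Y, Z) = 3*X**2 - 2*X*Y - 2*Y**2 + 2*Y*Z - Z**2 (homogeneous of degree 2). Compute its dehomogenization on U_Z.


f(x, y) = 3*x**2 - 2*x*y - 2*y**2 + 2*y - 1

On U_Z we set Z = 1. Each monomial c·X^i·Y^j·Z^k in F becomes c·x^i·y^j·1^k = c·x^i·y^j.
Substituting Z = 1: F(X, Y, 1) = 3*x**2 - 2*x*y - 2*y**2 + 2*y - 1.
Note: deg(f) ≤ deg(F) = 2; strict inequality happens when F is divisible by Z (lost terms).


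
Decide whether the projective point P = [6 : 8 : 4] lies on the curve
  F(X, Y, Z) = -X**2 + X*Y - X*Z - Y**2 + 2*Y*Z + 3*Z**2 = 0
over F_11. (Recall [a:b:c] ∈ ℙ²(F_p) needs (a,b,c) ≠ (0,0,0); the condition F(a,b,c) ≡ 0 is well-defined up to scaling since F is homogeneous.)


F(6,8,4) ≡ 3 (mod 11); P is NOT on the curve.

Evaluate F(6, 8, 4) term-by-term (mod 11).
  -X**2 ↦ -1·36·1·1 = -36
  X*Y ↦ 1·6·8·1 = 48
  -X*Z ↦ -1·6·1·4 = -24
  -Y**2 ↦ -1·1·64·1 = -64
  2*Y*Z ↦ 2·1·8·4 = 64
  3*Z**2 ↦ 3·1·1·16 = 48
Sum: F(6, 8, 4) = (-36) + (48) + (-24) + (-64) + (64) + (48) = 36.
Reducing mod 11: 36 ≡ 3 (mod 11).
Since F(a, b, c) ≡ 3 ≠ 0 (mod 11), P does NOT lie on the curve.


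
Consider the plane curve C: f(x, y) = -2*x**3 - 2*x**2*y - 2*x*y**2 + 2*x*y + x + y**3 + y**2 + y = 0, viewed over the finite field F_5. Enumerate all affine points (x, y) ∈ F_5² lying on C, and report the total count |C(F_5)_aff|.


Affine F_5-points: {(0, 0), (1, 1), (1, 2), (1, 3), (2, 4), (3, 2), (4, 2)}; count = 7.

For each of the 25 pairs (x, y) ∈ F_5², evaluate f(x, y) mod 5. Record the zeros.
  x = 0: [0↦0, 1↦3, 2↦4, 3↦4, 4↦4]  zeros at y ∈ {0}
  x = 1: [0↦4, 1↦0, 2↦0, 3↦0, 4↦1]  zeros at y ∈ {1, 2, 3}
  x = 2: [0↦1, 1↦1, 2↦1, 3↦2, 4↦0]  zeros at y ∈ {4}
  x = 3: [0↦4, 1↦4, 2↦0, 3↦3, 4↦4]  zeros at y ∈ {2}
  x = 4: [0↦1, 1↦2, 2↦0, 3↦1, 4↦1]  zeros at y ∈ {2}
Collecting zeros: affine points = {(0, 0), (1, 1), (1, 2), (1, 3), (2, 4), (3, 2), (4, 2)}.
Total count |C(F_5)_aff| = 7.


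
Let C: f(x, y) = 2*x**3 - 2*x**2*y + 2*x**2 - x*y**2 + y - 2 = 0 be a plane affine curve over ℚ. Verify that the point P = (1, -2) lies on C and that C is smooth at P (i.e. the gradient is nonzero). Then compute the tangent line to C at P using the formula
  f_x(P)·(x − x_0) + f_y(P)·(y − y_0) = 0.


Tangent line at P: 14*x + 3*y - 8 = 0.

Step 1: f(1, -2) = 0, so P lies on C.
Step 2: partial derivatives
  f_x(x, y) = 6*x**2 - 4*x*y + 4*x - y**2, f_y(x, y) = -2*x**2 - 2*x*y + 1.
  f_x(P) = 14, f_y(P) = 3 (gradient nonzero, so P is smooth).
Step 3: tangent line at P: 14·(x − 1) + 3·(y − -2) = 0.
Expanding: 14*x + 3*y - 8 = 0.


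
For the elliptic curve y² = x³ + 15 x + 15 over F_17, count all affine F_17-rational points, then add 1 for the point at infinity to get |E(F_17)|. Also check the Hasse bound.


Affine points = {(0, 7), (0, 10), (2, 6), (2, 11), (3, 6), (3, 11), (6, 7), (6, 10), (7, 2), (7, 15), (8, 1), (8, 16), (10, 3), (10, 14), (11, 7), (11, 10), (12, 6), (12, 11), (16, 4), (16, 13)}; affine count = 20; |E(F_17)| = 21.

Discriminant check: Δ ∝ 4a³ + 27b² = 4·15³ + 27·15² = 4·3375 + 27·225 ≡ 8 (mod 17). Nonzero ⇒ E is nonsingular.
For each x ∈ F_17, compute rhs = x³ + 15·x + 15 mod 17, then count y ∈ F_17 with y² ≡ rhs.
  x = 0: rhs = 15, matching y values: 7, 10 (2 points).
  x = 1: rhs = 14, matching y values: none (0 points).
  x = 2: rhs = 2, matching y values: 6, 11 (2 points).
  x = 3: rhs = 2, matching y values: 6, 11 (2 points).
  x = 4: rhs = 3, matching y values: none (0 points).
  x = 5: rhs = 11, matching y values: none (0 points).
  x = 6: rhs = 15, matching y values: 7, 10 (2 points).
  x = 7: rhs = 4, matching y values: 2, 15 (2 points).
  x = 8: rhs = 1, matching y values: 1, 16 (2 points).
  x = 9: rhs = 12, matching y values: none (0 points).
  x = 10: rhs = 9, matching y values: 3, 14 (2 points).
  x = 11: rhs = 15, matching y values: 7, 10 (2 points).
  x = 12: rhs = 2, matching y values: 6, 11 (2 points).
  x = 13: rhs = 10, matching y values: none (0 points).
  x = 14: rhs = 11, matching y values: none (0 points).
  x = 15: rhs = 11, matching y values: none (0 points).
  x = 16: rhs = 16, matching y values: 4, 13 (2 points).
Total affine count: 20.
Full point count |E(F_17)| = 20 + 1 = 21.
Hasse bound: |21 − (17+1)| = |3| = 3 ≤ 2√17 ≈ 8.2462 ✓.


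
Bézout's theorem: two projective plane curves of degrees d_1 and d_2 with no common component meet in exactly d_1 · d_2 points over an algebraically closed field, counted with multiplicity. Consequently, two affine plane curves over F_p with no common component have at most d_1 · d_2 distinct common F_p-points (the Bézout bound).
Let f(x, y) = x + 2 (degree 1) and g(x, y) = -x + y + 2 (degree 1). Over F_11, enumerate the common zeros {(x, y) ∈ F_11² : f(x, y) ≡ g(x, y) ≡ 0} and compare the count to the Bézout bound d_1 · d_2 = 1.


Common zeros: {(9, 7)}; count = 1; Bézout bound = 1.

deg(f) = 1, deg(g) = 1, so Bézout bound = 1.
Scan x ∈ F_11. For each x, list the y ∈ F_11 with f(x, y) ≡ 0 and those with g(x, y) ≡ 0 (mod 11); the common zeros in that column are the intersection.
  x = 0: f ≡ 0 at y ∈ ∅; g ≡ 0 at y ∈ {9}; common: ∅.
  x = 1: f ≡ 0 at y ∈ ∅; g ≡ 0 at y ∈ {10}; common: ∅.
  x = 2: f ≡ 0 at y ∈ ∅; g ≡ 0 at y ∈ {0}; common: ∅.
  x = 3: f ≡ 0 at y ∈ ∅; g ≡ 0 at y ∈ {1}; common: ∅.
  x = 4: f ≡ 0 at y ∈ ∅; g ≡ 0 at y ∈ {2}; common: ∅.
  x = 5: f ≡ 0 at y ∈ ∅; g ≡ 0 at y ∈ {3}; common: ∅.
  x = 6: f ≡ 0 at y ∈ ∅; g ≡ 0 at y ∈ {4}; common: ∅.
  x = 7: f ≡ 0 at y ∈ ∅; g ≡ 0 at y ∈ {5}; common: ∅.
  x = 8: f ≡ 0 at y ∈ ∅; g ≡ 0 at y ∈ {6}; common: ∅.
  x = 9: f ≡ 0 at y ∈ {0, 1, 2, 3, 4, 5, 6, 7, 8, 9, 10}; g ≡ 0 at y ∈ {7}; common: {7}.
  x = 10: f ≡ 0 at y ∈ ∅; g ≡ 0 at y ∈ {8}; common: ∅.
Collecting: common zeros = {(9, 7)}, so the count is 1.
Comparison with the Bézout bound: 1 ≤ 1 = deg(f)·deg(g), as expected for curves with no common component (the bound is attained).


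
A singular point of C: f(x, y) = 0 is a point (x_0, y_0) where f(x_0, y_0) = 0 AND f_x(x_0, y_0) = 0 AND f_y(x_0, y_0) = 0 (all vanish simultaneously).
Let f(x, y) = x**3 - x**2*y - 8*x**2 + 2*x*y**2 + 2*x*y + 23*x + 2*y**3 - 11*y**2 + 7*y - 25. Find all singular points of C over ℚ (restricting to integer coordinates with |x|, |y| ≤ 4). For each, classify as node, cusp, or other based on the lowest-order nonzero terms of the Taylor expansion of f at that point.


Singular points: {(3, 1)}; classification: cusp.

Compute partial derivatives:
  f_x = 3*x**2 - 2*x*y - 16*x + 2*y**2 + 2*y + 23.
  f_y = -x**2 + 4*x*y + 2*x + 6*y**2 - 22*y + 7.
Scan x_0 ∈ {−4, ..., 4}. For each x_0, f_y(x_0, y) is a polynomial in y; find its integer roots y ∈ {−4, ..., 4}, then test f_x and f at those candidates.
  x = -4: f_y(-4, y) = 6*y**2 - 38*y - 17; no integer root y with |y| ≤ 4.
  x = -3: f_y(-3, y) = 6*y**2 - 34*y - 8; no integer root y with |y| ≤ 4.
  x = -2: f_y(-2, y) = 6*y**2 - 30*y - 1; no integer root y with |y| ≤ 4.
  x = -1: f_y(-1, y) = 6*y**2 - 26*y + 4; no integer root y with |y| ≤ 4.
  x = 0: f_y(0, y) = 6*y**2 - 22*y + 7; no integer root y with |y| ≤ 4.
  x = 1: f_y(1, y) = 6*y**2 - 18*y + 8; no integer root y with |y| ≤ 4.
  x = 2: f_y(2, y) = 6*y**2 - 14*y + 7; no integer root y with |y| ≤ 4.
  x = 3: f_y(3, y) = 6*y**2 - 10*y + 4; vanishes at y ∈ {1}. (3, 1): f_x = 0, f = 0 — SINGULAR.
  x = 4: f_y(4, y) = 6*y**2 - 6*y - 1; no integer root y with |y| ≤ 4.
Only singular point on the grid: (3, 1).
Classify: substitute x = 3 + u, y = 1 + v and expand: f = u**3 - u**2*v + 2*u*v**2 + 2*v**3 + v**2.
No constant or linear terms (consistent with a singular point). Quadratic part: v**2. Cubic part: u**3 - u**2*v + 2*u*v**2 + 2*v**3.
The quadratic part v**2 is a perfect square, so there is a single (double) tangent line v = 0, i.e. y = 1. Restricting the cubic part to that line (v = 0) leaves u**3 ≠ 0, so f is not divisible by v and the branch is v² ≈ -u**3 to lowest order — this is a cusp.
Classification: cusp.


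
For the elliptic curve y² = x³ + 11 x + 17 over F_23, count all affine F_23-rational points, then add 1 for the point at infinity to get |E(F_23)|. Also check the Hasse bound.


Affine points = {(1, 11), (1, 12), (2, 1), (2, 22), (3, 10), (3, 13), (5, 6), (5, 17), (6, 0), (7, 0), (10, 0), (19, 1), (19, 22), (20, 7), (20, 16)}; affine count = 15; |E(F_23)| = 16.

Discriminant check: Δ ∝ 4a³ + 27b² = 4·11³ + 27·17² = 4·1331 + 27·289 ≡ 17 (mod 23). Nonzero ⇒ E is nonsingular.
For each x ∈ F_23, compute rhs = x³ + 11·x + 17 mod 23, then count y ∈ F_23 with y² ≡ rhs.
  x = 0: rhs = 17, matching y values: none (0 points).
  x = 1: rhs = 6, matching y values: 11, 12 (2 points).
  x = 2: rhs = 1, matching y values: 1, 22 (2 points).
  x = 3: rhs = 8, matching y values: 10, 13 (2 points).
  x = 4: rhs = 10, matching y values: none (0 points).
  x = 5: rhs = 13, matching y values: 6, 17 (2 points).
  x = 6: rhs = 0, matching y values: 0 (1 points).
  x = 7: rhs = 0, matching y values: 0 (1 points).
  x = 8: rhs = 19, matching y values: none (0 points).
  x = 9: rhs = 17, matching y values: none (0 points).
  x = 10: rhs = 0, matching y values: 0 (1 points).
  x = 11: rhs = 20, matching y values: none (0 points).
  x = 12: rhs = 14, matching y values: none (0 points).
  x = 13: rhs = 11, matching y values: none (0 points).
  x = 14: rhs = 17, matching y values: none (0 points).
  x = 15: rhs = 15, matching y values: none (0 points).
  x = 16: rhs = 11, matching y values: none (0 points).
  x = 17: rhs = 11, matching y values: none (0 points).
  x = 18: rhs = 21, matching y values: none (0 points).
  x = 19: rhs = 1, matching y values: 1, 22 (2 points).
  x = 20: rhs = 3, matching y values: 7, 16 (2 points).
  x = 21: rhs = 10, matching y values: none (0 points).
  x = 22: rhs = 5, matching y values: none (0 points).
Total affine count: 15.
Full point count |E(F_23)| = 15 + 1 = 16.
Hasse bound: |16 − (23+1)| = |-8| = 8 ≤ 2√23 ≈ 9.5917 ✓.


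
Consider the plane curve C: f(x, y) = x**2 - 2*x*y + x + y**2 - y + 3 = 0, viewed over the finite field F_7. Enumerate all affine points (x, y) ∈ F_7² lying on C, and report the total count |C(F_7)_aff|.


Affine F_7-points: ∅; count = 0.

For each of the 49 pairs (x, y) ∈ F_7², evaluate f(x, y) mod 7. Record the zeros.
  x = 0: [0↦3, 1↦3, 2↦5, 3↦2, 4↦1, 5↦2, 6↦5]  zeros at y ∈ ∅
  x = 1: [0↦5, 1↦3, 2↦3, 3↦5, 4↦2, 5↦1, 6↦2]  zeros at y ∈ ∅
  x = 2: [0↦2, 1↦5, 2↦3, 3↦3, 4↦5, 5↦2, 6↦1]  zeros at y ∈ ∅
  x = 3: [0↦1, 1↦2, 2↦5, 3↦3, 4↦3, 5↦5, 6↦2]  zeros at y ∈ ∅
  x = 4: [0↦2, 1↦1, 2↦2, 3↦5, 4↦3, 5↦3, 6↦5]  zeros at y ∈ ∅
  x = 5: [0↦5, 1↦2, 2↦1, 3↦2, 4↦5, 5↦3, 6↦3]  zeros at y ∈ ∅
  x = 6: [0↦3, 1↦5, 2↦2, 3↦1, 4↦2, 5↦5, 6↦3]  zeros at y ∈ ∅
Collecting zeros: affine points = ∅.
Total count |C(F_7)_aff| = 0.


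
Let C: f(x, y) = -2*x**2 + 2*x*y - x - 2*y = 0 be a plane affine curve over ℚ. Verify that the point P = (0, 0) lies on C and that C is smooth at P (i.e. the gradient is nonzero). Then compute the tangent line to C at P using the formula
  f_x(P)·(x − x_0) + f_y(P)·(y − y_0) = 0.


Tangent line at P: -x - 2*y = 0.

Step 1: f(0, 0) = 0, so P lies on C.
Step 2: partial derivatives
  f_x(x, y) = -4*x + 2*y - 1, f_y(x, y) = 2*x - 2.
  f_x(P) = -1, f_y(P) = -2 (gradient nonzero, so P is smooth).
Step 3: tangent line at P: -1·(x − 0) + -2·(y − 0) = 0.
Expanding: -x - 2*y = 0.


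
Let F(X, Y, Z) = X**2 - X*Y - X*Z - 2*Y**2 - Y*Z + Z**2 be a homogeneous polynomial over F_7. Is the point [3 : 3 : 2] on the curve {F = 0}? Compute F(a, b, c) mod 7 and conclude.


F(3,3,2) ≡ 2 (mod 7); P is NOT on the curve.

Evaluate F(3, 3, 2) term-by-term (mod 7).
  X**2 ↦ 1·9·1·1 = 9
  -X*Y ↦ -1·3·3·1 = -9
  -X*Z ↦ -1·3·1·2 = -6
  -2*Y**2 ↦ -2·1·9·1 = -18
  -Y*Z ↦ -1·1·3·2 = -6
  Z**2 ↦ 1·1·1·4 = 4
Sum: F(3, 3, 2) = (9) + (-9) + (-6) + (-18) + (-6) + (4) = -26.
Reducing mod 7: -26 ≡ 2 (mod 7).
Since F(a, b, c) ≡ 2 ≠ 0 (mod 7), P does NOT lie on the curve.


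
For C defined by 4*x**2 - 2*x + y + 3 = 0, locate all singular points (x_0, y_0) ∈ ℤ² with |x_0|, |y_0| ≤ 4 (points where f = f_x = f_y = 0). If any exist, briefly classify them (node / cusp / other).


No singular points in the scanned grid; C is smooth there.

Compute partial derivatives:
  f_x = 8*x - 2.
  f_y = 1.
f_y = 1 is a nonzero constant, so f_y never vanishes: no point (x, y) can satisfy f = f_x = f_y = 0. In particular no (x, y) ∈ {−4, ..., 4}² is singular; the curve is smooth.


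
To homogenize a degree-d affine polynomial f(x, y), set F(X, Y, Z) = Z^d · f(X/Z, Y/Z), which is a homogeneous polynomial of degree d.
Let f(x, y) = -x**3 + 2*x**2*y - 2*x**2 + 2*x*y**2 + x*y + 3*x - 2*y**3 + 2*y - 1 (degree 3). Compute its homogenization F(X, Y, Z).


F(X, Y, Z) = -X**3 + 2*X**2*Y - 2*X**2*Z + 2*X*Y**2 + X*Y*Z + 3*X*Z**2 - 2*Y**3 + 2*Y*Z**2 - Z**3

deg(f) = 3.
Substitute x = X/Z, y = Y/Z into f, then multiply by Z^3.
  monomial -1·x^3·y^0 ↦ -1·X^3·Y^0·Z^0.
  monomial 2·x^2·y^1 ↦ 2·X^2·Y^1·Z^0.
  monomial -2·x^2·y^0 ↦ -2·X^2·Y^0·Z^1.
  monomial 2·x^1·y^2 ↦ 2·X^1·Y^2·Z^0.
  monomial 1·x^1·y^1 ↦ 1·X^1·Y^1·Z^1.
  monomial 3·x^1·y^0 ↦ 3·X^1·Y^0·Z^2.
  monomial -2·x^0·y^3 ↦ -2·X^0·Y^3·Z^0.
  monomial 2·x^0·y^1 ↦ 2·X^0·Y^1·Z^2.
  monomial -1·x^0·y^0 ↦ -1·X^0·Y^0·Z^3.
Collecting: F(X, Y, Z) = -X**3 + 2*X**2*Y - 2*X**2*Z + 2*X*Y**2 + X*Y*Z + 3*X*Z**2 - 2*Y**3 + 2*Y*Z**2 - Z**3.


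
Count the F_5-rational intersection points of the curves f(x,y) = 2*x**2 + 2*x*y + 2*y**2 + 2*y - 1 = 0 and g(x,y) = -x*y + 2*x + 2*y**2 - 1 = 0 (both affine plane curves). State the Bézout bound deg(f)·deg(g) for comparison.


Common zeros: ∅; count = 0; Bézout bound = 4.

deg(f) = 2, deg(g) = 2, so Bézout bound = 4.
Scan x ∈ F_5. For each x, list the y ∈ F_5 with f(x, y) ≡ 0 and those with g(x, y) ≡ 0 (mod 5); the common zeros in that column are the intersection.
  x = 0: f ≡ 0 at y ∈ ∅; g ≡ 0 at y ∈ ∅; common: ∅.
  x = 1: f ≡ 0 at y ∈ ∅; g ≡ 0 at y ∈ ∅; common: ∅.
  x = 2: f ≡ 0 at y ∈ {1}; g ≡ 0 at y ∈ {3}; common: ∅.
  x = 3: f ≡ 0 at y ∈ ∅; g ≡ 0 at y ∈ {0, 4}; common: ∅.
  x = 4: f ≡ 0 at y ∈ ∅; g ≡ 0 at y ∈ {1}; common: ∅.
Collecting: common zeros = ∅, so the count is 0.
Comparison with the Bézout bound: 0 ≤ 4 = deg(f)·deg(g), as expected for curves with no common component (the affine F_5-count falls short of the bound because intersections may lie at infinity, over extension fields, or carry multiplicity).


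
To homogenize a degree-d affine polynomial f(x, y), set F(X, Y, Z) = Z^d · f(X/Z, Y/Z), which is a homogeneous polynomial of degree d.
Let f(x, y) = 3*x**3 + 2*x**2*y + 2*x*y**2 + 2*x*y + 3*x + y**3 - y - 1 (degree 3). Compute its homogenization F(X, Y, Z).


F(X, Y, Z) = 3*X**3 + 2*X**2*Y + 2*X*Y**2 + 2*X*Y*Z + 3*X*Z**2 + Y**3 - Y*Z**2 - Z**3

deg(f) = 3.
Substitute x = X/Z, y = Y/Z into f, then multiply by Z^3.
  monomial 3·x^3·y^0 ↦ 3·X^3·Y^0·Z^0.
  monomial 2·x^2·y^1 ↦ 2·X^2·Y^1·Z^0.
  monomial 2·x^1·y^2 ↦ 2·X^1·Y^2·Z^0.
  monomial 2·x^1·y^1 ↦ 2·X^1·Y^1·Z^1.
  monomial 3·x^1·y^0 ↦ 3·X^1·Y^0·Z^2.
  monomial 1·x^0·y^3 ↦ 1·X^0·Y^3·Z^0.
  monomial -1·x^0·y^1 ↦ -1·X^0·Y^1·Z^2.
  monomial -1·x^0·y^0 ↦ -1·X^0·Y^0·Z^3.
Collecting: F(X, Y, Z) = 3*X**3 + 2*X**2*Y + 2*X*Y**2 + 2*X*Y*Z + 3*X*Z**2 + Y**3 - Y*Z**2 - Z**3.


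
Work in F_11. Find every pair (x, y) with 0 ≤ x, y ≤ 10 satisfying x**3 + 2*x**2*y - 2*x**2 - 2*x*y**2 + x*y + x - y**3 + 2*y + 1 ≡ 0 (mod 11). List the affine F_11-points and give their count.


Affine F_11-points: {(0, 4), (0, 8), (0, 10), (2, 4), (3, 4), (4, 1), (6, 7), (7, 0), (8, 6), (9, 8), (10, 8)}; count = 11.

For each of the 121 pairs (x, y) ∈ F_11², evaluate f(x, y) mod 11. Record the zeros.
  x = 0: [0↦1, 1↦2, 2↦8, 3↦2, 4↦0, 5↦7, 6↦6, 7↦2, 8↦0, 9↦5, 10↦0]  zeros at y ∈ {4, 8, 10}
  x = 1: [0↦1, 1↦3, 2↦6, 3↦4, 4↦2, 5↦5, 6↦7, 7↦2, 8↦6, 9↦2, 10↦6]  zeros at y ∈ ∅
  x = 2: [0↦3, 1↦10, 2↦3, 3↦9, 4↦0, 5↦3, 6↦1, 7↦10, 8↦2, 9↦4, 10↦10]  zeros at y ∈ {4}
  x = 3: [0↦2, 1↦7, 2↦5, 3↦1, 4↦0, 5↦7, 6↦5, 7↦10, 8↦5, 9↦6, 10↦7]  zeros at y ∈ {4}
  x = 4: [0↦4, 1↦0, 2↦7, 3↦8, 4↦8, 5↦1, 6↦3, 7↦8, 8↦10, 9↦3, 10↦3]  zeros at y ∈ {1}
  x = 5: [0↦4, 1↦6, 2↦4, 3↦3, 4↦8, 5↦2, 6↦1, 7↦10, 8↦1, 9↦1, 10↦4]  zeros at y ∈ ∅
  x = 6: [0↦8, 1↦9, 2↦2, 3↦3, 4↦6, 5↦5, 6↦5, 7↦0, 8↦6, 9↦6, 10↦5]  zeros at y ∈ {7}
  x = 7: [0↦0, 1↦4, 2↦7, 3↦3, 4↦8, 5↦5, 6↦10, 7↦6, 8↦9, 9↦2, 10↦1]  zeros at y ∈ {0}
  x = 8: [0↦8, 1↦8, 2↦3, 3↦9, 4↦9, 5↦8, 6↦0, 7↦1, 8↦5, 9↦6, 10↦9]  zeros at y ∈ {6}
  x = 9: [0↦5, 1↦5, 2↦7, 3↦5, 4↦4, 5↦9, 6↦3, 7↦2, 8↦0, 9↦2, 10↦2]  zeros at y ∈ {8}
  x = 10: [0↦8, 1↦1, 2↦3, 3↦8, 4↦10, 5↦3, 6↦3, 7↦4, 8↦0, 9↦7, 10↦8]  zeros at y ∈ {8}
Collecting zeros: affine points = {(0, 4), (0, 8), (0, 10), (2, 4), (3, 4), (4, 1), (6, 7), (7, 0), (8, 6), (9, 8), (10, 8)}.
Total count |C(F_11)_aff| = 11.


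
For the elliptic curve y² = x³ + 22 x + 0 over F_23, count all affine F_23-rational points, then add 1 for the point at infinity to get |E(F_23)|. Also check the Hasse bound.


Affine points = {(0, 0), (1, 0), (2, 11), (2, 12), (3, 1), (3, 22), (6, 7), (6, 16), (10, 1), (10, 22), (11, 3), (11, 20), (14, 4), (14, 19), (15, 5), (15, 18), (16, 3), (16, 20), (18, 8), (18, 15), (19, 3), (19, 20), (22, 0)}; affine count = 23; |E(F_23)| = 24.

Discriminant check: Δ ∝ 4a³ + 27b² = 4·22³ + 27·0² = 4·10648 + 27·0 ≡ 19 (mod 23). Nonzero ⇒ E is nonsingular.
For each x ∈ F_23, compute rhs = x³ + 22·x + 0 mod 23, then count y ∈ F_23 with y² ≡ rhs.
  x = 0: rhs = 0, matching y values: 0 (1 points).
  x = 1: rhs = 0, matching y values: 0 (1 points).
  x = 2: rhs = 6, matching y values: 11, 12 (2 points).
  x = 3: rhs = 1, matching y values: 1, 22 (2 points).
  x = 4: rhs = 14, matching y values: none (0 points).
  x = 5: rhs = 5, matching y values: none (0 points).
  x = 6: rhs = 3, matching y values: 7, 16 (2 points).
  x = 7: rhs = 14, matching y values: none (0 points).
  x = 8: rhs = 21, matching y values: none (0 points).
  x = 9: rhs = 7, matching y values: none (0 points).
  x = 10: rhs = 1, matching y values: 1, 22 (2 points).
  x = 11: rhs = 9, matching y values: 3, 20 (2 points).
  x = 12: rhs = 14, matching y values: none (0 points).
  x = 13: rhs = 22, matching y values: none (0 points).
  x = 14: rhs = 16, matching y values: 4, 19 (2 points).
  x = 15: rhs = 2, matching y values: 5, 18 (2 points).
  x = 16: rhs = 9, matching y values: 3, 20 (2 points).
  x = 17: rhs = 20, matching y values: none (0 points).
  x = 18: rhs = 18, matching y values: 8, 15 (2 points).
  x = 19: rhs = 9, matching y values: 3, 20 (2 points).
  x = 20: rhs = 22, matching y values: none (0 points).
  x = 21: rhs = 17, matching y values: none (0 points).
  x = 22: rhs = 0, matching y values: 0 (1 points).
Total affine count: 23.
Full point count |E(F_23)| = 23 + 1 = 24.
Hasse bound: |24 − (23+1)| = |0| = 0 ≤ 2√23 ≈ 9.5917 ✓.


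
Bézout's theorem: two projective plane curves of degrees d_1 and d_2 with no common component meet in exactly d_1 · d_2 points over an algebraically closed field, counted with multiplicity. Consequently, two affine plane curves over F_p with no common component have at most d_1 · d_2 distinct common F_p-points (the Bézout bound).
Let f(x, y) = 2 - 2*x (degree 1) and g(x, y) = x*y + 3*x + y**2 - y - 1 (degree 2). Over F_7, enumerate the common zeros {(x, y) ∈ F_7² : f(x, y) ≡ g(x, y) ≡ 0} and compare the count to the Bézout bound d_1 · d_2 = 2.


Common zeros: ∅; count = 0; Bézout bound = 2.

deg(f) = 1, deg(g) = 2, so Bézout bound = 2.
Scan x ∈ F_7. For each x, list the y ∈ F_7 with f(x, y) ≡ 0 and those with g(x, y) ≡ 0 (mod 7); the common zeros in that column are the intersection.
  x = 0: f ≡ 0 at y ∈ ∅; g ≡ 0 at y ∈ ∅; common: ∅.
  x = 1: f ≡ 0 at y ∈ {0, 1, 2, 3, 4, 5, 6}; g ≡ 0 at y ∈ ∅; common: ∅.
  x = 2: f ≡ 0 at y ∈ ∅; g ≡ 0 at y ∈ {1, 5}; common: ∅.
  x = 3: f ≡ 0 at y ∈ ∅; g ≡ 0 at y ∈ {6}; common: ∅.
  x = 4: f ≡ 0 at y ∈ ∅; g ≡ 0 at y ∈ {2}; common: ∅.
  x = 5: f ≡ 0 at y ∈ ∅; g ≡ 0 at y ∈ {0, 3}; common: ∅.
  x = 6: f ≡ 0 at y ∈ ∅; g ≡ 0 at y ∈ ∅; common: ∅.
Collecting: common zeros = ∅, so the count is 0.
Comparison with the Bézout bound: 0 ≤ 2 = deg(f)·deg(g), as expected for curves with no common component (the affine F_7-count falls short of the bound because intersections may lie at infinity, over extension fields, or carry multiplicity).


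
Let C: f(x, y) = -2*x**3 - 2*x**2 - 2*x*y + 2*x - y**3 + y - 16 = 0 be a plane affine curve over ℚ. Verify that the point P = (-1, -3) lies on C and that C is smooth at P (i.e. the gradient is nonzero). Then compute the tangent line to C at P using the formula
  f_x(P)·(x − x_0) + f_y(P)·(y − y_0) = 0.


Tangent line at P: 6*x - 24*y - 66 = 0.

Step 1: f(-1, -3) = 0, so P lies on C.
Step 2: partial derivatives
  f_x(x, y) = -6*x**2 - 4*x - 2*y + 2, f_y(x, y) = -2*x - 3*y**2 + 1.
  f_x(P) = 6, f_y(P) = -24 (gradient nonzero, so P is smooth).
Step 3: tangent line at P: 6·(x − -1) + -24·(y − -3) = 0.
Expanding: 6*x - 24*y - 66 = 0.


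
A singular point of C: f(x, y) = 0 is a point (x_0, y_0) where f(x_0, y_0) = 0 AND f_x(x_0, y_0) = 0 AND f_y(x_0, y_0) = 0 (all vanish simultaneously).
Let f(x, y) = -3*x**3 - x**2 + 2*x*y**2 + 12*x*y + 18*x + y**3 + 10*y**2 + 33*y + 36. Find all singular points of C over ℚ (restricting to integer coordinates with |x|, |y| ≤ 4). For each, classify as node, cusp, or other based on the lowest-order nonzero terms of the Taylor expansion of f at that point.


Singular points: {(0, -3)}; classification: node.

Compute partial derivatives:
  f_x = -9*x**2 - 2*x + 2*y**2 + 12*y + 18.
  f_y = 4*x*y + 12*x + 3*y**2 + 20*y + 33.
Scan x_0 ∈ {−4, ..., 4}. For each x_0, f_y(x_0, y) is a polynomial in y; find its integer roots y ∈ {−4, ..., 4}, then test f_x and f at those candidates.
  x = -4: f_y(-4, y) = 3*y**2 + 4*y - 15; vanishes at y ∈ {-3}. (-4, -3): f_x = -136 ≠ 0.
  x = -3: f_y(-3, y) = 3*y**2 + 8*y - 3; vanishes at y ∈ {-3}. (-3, -3): f_x = -75 ≠ 0.
  x = -2: f_y(-2, y) = 3*y**2 + 12*y + 9; vanishes at y ∈ {-3, -1}. (-2, -3): f_x = -32 ≠ 0; (-2, -1): f_x = -24 ≠ 0.
  x = -1: f_y(-1, y) = 3*y**2 + 16*y + 21; vanishes at y ∈ {-3}. (-1, -3): f_x = -7 ≠ 0.
  x = 0: f_y(0, y) = 3*y**2 + 20*y + 33; vanishes at y ∈ {-3}. (0, -3): f_x = 0, f = 0 — SINGULAR.
  x = 1: f_y(1, y) = 3*y**2 + 24*y + 45; vanishes at y ∈ {-3}. (1, -3): f_x = -11 ≠ 0.
  x = 2: f_y(2, y) = 3*y**2 + 28*y + 57; vanishes at y ∈ {-3}. (2, -3): f_x = -40 ≠ 0.
  x = 3: f_y(3, y) = 3*y**2 + 32*y + 69; vanishes at y ∈ {-3}. (3, -3): f_x = -87 ≠ 0.
  x = 4: f_y(4, y) = 3*y**2 + 36*y + 81; vanishes at y ∈ {-3}. (4, -3): f_x = -152 ≠ 0.
Only singular point on the grid: (0, -3).
Classify: substitute x = 0 + u, y = -3 + v and expand: f = -3*u**3 - u**2 + 2*u*v**2 + v**3 + v**2.
No constant or linear terms (consistent with a singular point). Quadratic part: -u**2 + v**2. Cubic part: -3*u**3 + 2*u*v**2 + v**3.
The quadratic part v**2 - u**2 = (v − u)(v + u) splits into two distinct linear factors, so there are two distinct tangent lines y − -3 = ±(x − 0) — this is a node (ordinary double point).
Classification: node.


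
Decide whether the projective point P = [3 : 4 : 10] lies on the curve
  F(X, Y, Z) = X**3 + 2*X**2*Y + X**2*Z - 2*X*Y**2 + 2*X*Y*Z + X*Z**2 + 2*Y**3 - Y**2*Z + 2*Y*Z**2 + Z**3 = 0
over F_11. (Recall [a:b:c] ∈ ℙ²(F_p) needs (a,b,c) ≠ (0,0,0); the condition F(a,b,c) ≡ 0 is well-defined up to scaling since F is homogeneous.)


F(3,4,10) ≡ 3 (mod 11); P is NOT on the curve.

Evaluate F(3, 4, 10) term-by-term (mod 11).
  X**3 ↦ 1·27·1·1 = 27
  2*X**2*Y ↦ 2·9·4·1 = 72
  X**2*Z ↦ 1·9·1·10 = 90
  -2*X*Y**2 ↦ -2·3·16·1 = -96
  2*X*Y*Z ↦ 2·3·4·10 = 240
  X*Z**2 ↦ 1·3·1·100 = 300
  2*Y**3 ↦ 2·1·64·1 = 128
  -Y**2*Z ↦ -1·1·16·10 = -160
  2*Y*Z**2 ↦ 2·1·4·100 = 800
  Z**3 ↦ 1·1·1·1000 = 1000
Sum: F(3, 4, 10) = (27) + (72) + (90) + (-96) + (240) + (300) + (128) + (-160) + (800) + (1000) = 2401.
Reducing mod 11: 2401 ≡ 3 (mod 11).
Since F(a, b, c) ≡ 3 ≠ 0 (mod 11), P does NOT lie on the curve.


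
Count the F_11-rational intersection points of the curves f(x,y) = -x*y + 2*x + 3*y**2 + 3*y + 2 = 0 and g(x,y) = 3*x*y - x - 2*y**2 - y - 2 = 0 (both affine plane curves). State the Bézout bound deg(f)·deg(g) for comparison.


Common zeros: ∅; count = 0; Bézout bound = 4.

deg(f) = 2, deg(g) = 2, so Bézout bound = 4.
Scan x ∈ F_11. For each x, list the y ∈ F_11 with f(x, y) ≡ 0 and those with g(x, y) ≡ 0 (mod 11); the common zeros in that column are the intersection.
  x = 0: f ≡ 0 at y ∈ ∅; g ≡ 0 at y ∈ ∅; common: ∅.
  x = 1: f ≡ 0 at y ∈ {7}; g ≡ 0 at y ∈ ∅; common: ∅.
  x = 2: f ≡ 0 at y ∈ ∅; g ≡ 0 at y ∈ {9, 10}; common: ∅.
  x = 3: f ≡ 0 at y ∈ {1, 10}; g ≡ 0 at y ∈ ∅; common: ∅.
  x = 4: f ≡ 0 at y ∈ ∅; g ≡ 0 at y ∈ ∅; common: ∅.
  x = 5: f ≡ 0 at y ∈ {3, 5}; g ≡ 0 at y ∈ ∅; common: ∅.
  x = 6: f ≡ 0 at y ∈ ∅; g ≡ 0 at y ∈ {6, 8}; common: ∅.
  x = 7: f ≡ 0 at y ∈ {8}; g ≡ 0 at y ∈ {3, 7}; common: ∅.
  x = 8: f ≡ 0 at y ∈ ∅; g ≡ 0 at y ∈ {1, 5}; common: ∅.
  x = 9: f ≡ 0 at y ∈ {4, 9}; g ≡ 0 at y ∈ {0, 2}; common: ∅.
  x = 10: f ≡ 0 at y ∈ {0, 6}; g ≡ 0 at y ∈ ∅; common: ∅.
Collecting: common zeros = ∅, so the count is 0.
Comparison with the Bézout bound: 0 ≤ 4 = deg(f)·deg(g), as expected for curves with no common component (the affine F_11-count falls short of the bound because intersections may lie at infinity, over extension fields, or carry multiplicity).


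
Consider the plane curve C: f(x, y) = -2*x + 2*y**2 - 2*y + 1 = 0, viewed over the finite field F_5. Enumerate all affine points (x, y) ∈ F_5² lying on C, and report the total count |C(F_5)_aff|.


Affine F_5-points: {(0, 2), (0, 4), (3, 0), (3, 1), (4, 3)}; count = 5.

For each of the 25 pairs (x, y) ∈ F_5², evaluate f(x, y) mod 5. Record the zeros.
  x = 0: [0↦1, 1↦1, 2↦0, 3↦3, 4↦0]  zeros at y ∈ {2, 4}
  x = 1: [0↦4, 1↦4, 2↦3, 3↦1, 4↦3]  zeros at y ∈ ∅
  x = 2: [0↦2, 1↦2, 2↦1, 3↦4, 4↦1]  zeros at y ∈ ∅
  x = 3: [0↦0, 1↦0, 2↦4, 3↦2, 4↦4]  zeros at y ∈ {0, 1}
  x = 4: [0↦3, 1↦3, 2↦2, 3↦0, 4↦2]  zeros at y ∈ {3}
Collecting zeros: affine points = {(0, 2), (0, 4), (3, 0), (3, 1), (4, 3)}.
Total count |C(F_5)_aff| = 5.


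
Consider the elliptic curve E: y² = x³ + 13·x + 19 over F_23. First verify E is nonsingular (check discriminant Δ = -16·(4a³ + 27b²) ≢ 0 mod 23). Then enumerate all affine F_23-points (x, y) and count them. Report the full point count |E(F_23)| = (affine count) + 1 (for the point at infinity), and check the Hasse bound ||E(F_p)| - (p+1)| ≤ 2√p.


Affine points = {(3, 4), (3, 19), (5, 5), (5, 18), (7, 4), (7, 19), (13, 4), (13, 19), (14, 1), (14, 22), (15, 1), (15, 22), (17, 1), (17, 22), (18, 6), (18, 17), (19, 8), (19, 15), (21, 10), (21, 13)}; affine count = 20; |E(F_23)| = 21.

Discriminant check: Δ ∝ 4a³ + 27b² = 4·13³ + 27·19² = 4·2197 + 27·361 ≡ 20 (mod 23). Nonzero ⇒ E is nonsingular.
For each x ∈ F_23, compute rhs = x³ + 13·x + 19 mod 23, then count y ∈ F_23 with y² ≡ rhs.
  x = 0: rhs = 19, matching y values: none (0 points).
  x = 1: rhs = 10, matching y values: none (0 points).
  x = 2: rhs = 7, matching y values: none (0 points).
  x = 3: rhs = 16, matching y values: 4, 19 (2 points).
  x = 4: rhs = 20, matching y values: none (0 points).
  x = 5: rhs = 2, matching y values: 5, 18 (2 points).
  x = 6: rhs = 14, matching y values: none (0 points).
  x = 7: rhs = 16, matching y values: 4, 19 (2 points).
  x = 8: rhs = 14, matching y values: none (0 points).
  x = 9: rhs = 14, matching y values: none (0 points).
  x = 10: rhs = 22, matching y values: none (0 points).
  x = 11: rhs = 21, matching y values: none (0 points).
  x = 12: rhs = 17, matching y values: none (0 points).
  x = 13: rhs = 16, matching y values: 4, 19 (2 points).
  x = 14: rhs = 1, matching y values: 1, 22 (2 points).
  x = 15: rhs = 1, matching y values: 1, 22 (2 points).
  x = 16: rhs = 22, matching y values: none (0 points).
  x = 17: rhs = 1, matching y values: 1, 22 (2 points).
  x = 18: rhs = 13, matching y values: 6, 17 (2 points).
  x = 19: rhs = 18, matching y values: 8, 15 (2 points).
  x = 20: rhs = 22, matching y values: none (0 points).
  x = 21: rhs = 8, matching y values: 10, 13 (2 points).
  x = 22: rhs = 5, matching y values: none (0 points).
Total affine count: 20.
Full point count |E(F_23)| = 20 + 1 = 21.
Hasse bound: |21 − (23+1)| = |-3| = 3 ≤ 2√23 ≈ 9.5917 ✓.


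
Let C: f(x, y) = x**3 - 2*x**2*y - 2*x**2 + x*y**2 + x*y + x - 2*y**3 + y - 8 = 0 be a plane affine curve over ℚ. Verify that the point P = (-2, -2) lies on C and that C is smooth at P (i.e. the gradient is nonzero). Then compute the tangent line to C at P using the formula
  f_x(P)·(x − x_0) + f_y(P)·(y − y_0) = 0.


Tangent line at P: 7*x - 25*y - 36 = 0.

Step 1: f(-2, -2) = 0, so P lies on C.
Step 2: partial derivatives
  f_x(x, y) = 3*x**2 - 4*x*y - 4*x + y**2 + y + 1, f_y(x, y) = -2*x**2 + 2*x*y + x - 6*y**2 + 1.
  f_x(P) = 7, f_y(P) = -25 (gradient nonzero, so P is smooth).
Step 3: tangent line at P: 7·(x − -2) + -25·(y − -2) = 0.
Expanding: 7*x - 25*y - 36 = 0.


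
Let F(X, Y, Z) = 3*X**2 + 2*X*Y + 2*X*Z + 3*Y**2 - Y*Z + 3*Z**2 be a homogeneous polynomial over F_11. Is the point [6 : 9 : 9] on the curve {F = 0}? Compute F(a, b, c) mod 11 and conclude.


F(6,9,9) ≡ 3 (mod 11); P is NOT on the curve.

Evaluate F(6, 9, 9) term-by-term (mod 11).
  3*X**2 ↦ 3·36·1·1 = 108
  2*X*Y ↦ 2·6·9·1 = 108
  2*X*Z ↦ 2·6·1·9 = 108
  3*Y**2 ↦ 3·1·81·1 = 243
  -Y*Z ↦ -1·1·9·9 = -81
  3*Z**2 ↦ 3·1·1·81 = 243
Sum: F(6, 9, 9) = (108) + (108) + (108) + (243) + (-81) + (243) = 729.
Reducing mod 11: 729 ≡ 3 (mod 11).
Since F(a, b, c) ≡ 3 ≠ 0 (mod 11), P does NOT lie on the curve.


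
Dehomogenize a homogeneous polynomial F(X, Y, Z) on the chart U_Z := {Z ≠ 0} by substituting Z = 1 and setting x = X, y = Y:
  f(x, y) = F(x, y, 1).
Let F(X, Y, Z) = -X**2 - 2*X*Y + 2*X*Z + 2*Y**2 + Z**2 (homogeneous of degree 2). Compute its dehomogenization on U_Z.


f(x, y) = -x**2 - 2*x*y + 2*x + 2*y**2 + 1

On U_Z we set Z = 1. Each monomial c·X^i·Y^j·Z^k in F becomes c·x^i·y^j·1^k = c·x^i·y^j.
Substituting Z = 1: F(X, Y, 1) = -x**2 - 2*x*y + 2*x + 2*y**2 + 1.
Note: deg(f) ≤ deg(F) = 2; strict inequality happens when F is divisible by Z (lost terms).


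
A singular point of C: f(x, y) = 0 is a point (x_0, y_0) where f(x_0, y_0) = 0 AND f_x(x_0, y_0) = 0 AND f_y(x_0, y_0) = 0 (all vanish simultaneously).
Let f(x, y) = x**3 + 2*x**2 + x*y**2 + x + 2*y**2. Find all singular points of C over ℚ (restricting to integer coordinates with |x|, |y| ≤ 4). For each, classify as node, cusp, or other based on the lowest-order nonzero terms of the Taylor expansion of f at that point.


Singular points: {(-1, 0)}; classification: node.

Compute partial derivatives:
  f_x = 3*x**2 + 4*x + y**2 + 1.
  f_y = 2*x*y + 4*y.
Scan x_0 ∈ {−4, ..., 4}. For each x_0, f_y(x_0, y) is a polynomial in y; find its integer roots y ∈ {−4, ..., 4}, then test f_x and f at those candidates.
  x = -4: f_y(-4, y) = -4*y; vanishes at y ∈ {0}. (-4, 0): f_x = 33 ≠ 0.
  x = -3: f_y(-3, y) = -2*y; vanishes at y ∈ {0}. (-3, 0): f_x = 16 ≠ 0.
  x = -2: f_y(-2, y) = 0; vanishes at y ∈ {-4, -3, -2, -1, 0, 1, 2, 3, 4}. (-2, -4): f_x = 21 ≠ 0; (-2, -3): f_x = 14 ≠ 0; (-2, -2): f_x = 9 ≠ 0; (-2, -1): f_x = 6 ≠ 0; (-2, 0): f_x = 5 ≠ 0; (-2, 1): f_x = 6 ≠ 0; (-2, 2): f_x = 9 ≠ 0; (-2, 3): f_x = 14 ≠ 0; (-2, 4): f_x = 21 ≠ 0.
  x = -1: f_y(-1, y) = 2*y; vanishes at y ∈ {0}. (-1, 0): f_x = 0, f = 0 — SINGULAR.
  x = 0: f_y(0, y) = 4*y; vanishes at y ∈ {0}. (0, 0): f_x = 1 ≠ 0.
  x = 1: f_y(1, y) = 6*y; vanishes at y ∈ {0}. (1, 0): f_x = 8 ≠ 0.
  x = 2: f_y(2, y) = 8*y; vanishes at y ∈ {0}. (2, 0): f_x = 21 ≠ 0.
  x = 3: f_y(3, y) = 10*y; vanishes at y ∈ {0}. (3, 0): f_x = 40 ≠ 0.
  x = 4: f_y(4, y) = 12*y; vanishes at y ∈ {0}. (4, 0): f_x = 65 ≠ 0.
Only singular point on the grid: (-1, 0).
Classify: substitute x = -1 + u, y = 0 + v and expand: f = u**3 - u**2 + u*v**2 + v**2.
No constant or linear terms (consistent with a singular point). Quadratic part: -u**2 + v**2. Cubic part: u**3 + u*v**2.
The quadratic part v**2 - u**2 = (v − u)(v + u) splits into two distinct linear factors, so there are two distinct tangent lines y − 0 = ±(x − -1) — this is a node (ordinary double point).
Classification: node.


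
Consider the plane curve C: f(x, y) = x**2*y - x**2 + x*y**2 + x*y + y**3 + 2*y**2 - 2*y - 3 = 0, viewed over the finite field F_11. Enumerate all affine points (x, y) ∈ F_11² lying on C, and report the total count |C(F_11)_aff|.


Affine F_11-points: {(0, 10), (1, 1), (1, 9), (7, 9), (8, 2), (9, 6), (10, 7)}; count = 7.

For each of the 121 pairs (x, y) ∈ F_11², evaluate f(x, y) mod 11. Record the zeros.
  x = 0: [0↦8, 1↦9, 2↦9, 3↦3, 4↦8, 5↦8, 6↦9, 7↦6, 8↦5, 9↦1, 10↦0]  zeros at y ∈ {10}
  x = 1: [0↦7, 1↦0, 2↦5, 3↦6, 4↦9, 5↦9, 6↦1, 7↦2, 8↦7, 9↦0, 10↦9]  zeros at y ∈ {1, 9}
  x = 2: [0↦4, 1↦2, 2↦3, 3↦2, 4↦5, 5↦7, 6↦3, 7↦10, 8↦1, 9↦4, 10↦3]  zeros at y ∈ ∅
  x = 3: [0↦10, 1↦4, 2↦3, 3↦2, 4↦7, 5↦2, 6↦4, 7↦8, 8↦9, 9↦2, 10↦4]  zeros at y ∈ ∅
  x = 4: [0↦3, 1↦6, 2↦5, 3↦6, 4↦4, 5↦5, 6↦4, 7↦7, 8↦9, 9↦5, 10↦1]  zeros at y ∈ ∅
  x = 5: [0↦5, 1↦8, 2↦9, 3↦3, 4↦7, 5↦5, 6↦3, 7↦7, 8↦1, 9↦2, 10↦5]  zeros at y ∈ ∅
  x = 6: [0↦5, 1↦10, 2↦4, 3↦4, 4↦5, 5↦2, 6↦1, 7↦8, 8↦7, 9↦4, 10↦5]  zeros at y ∈ ∅
  x = 7: [0↦3, 1↦1, 2↦1, 3↦9, 4↦9, 5↦7, 6↦9, 7↦10, 8↦5, 9↦0, 10↦1]  zeros at y ∈ {9}
  x = 8: [0↦10, 1↦3, 2↦0, 3↦7, 4↦8, 5↦9, 6↦5, 7↦2, 8↦6, 9↦1, 10↦4]  zeros at y ∈ {2}
  x = 9: [0↦4, 1↦5, 2↦1, 3↦9, 4↦2, 5↦8, 6↦0, 7↦6, 8↦10, 9↦7, 10↦3]  zeros at y ∈ {6}
  x = 10: [0↦7, 1↦7, 2↦4, 3↦4, 4↦2, 5↦4, 6↦5, 7↦0, 8↦6, 9↦7, 10↦9]  zeros at y ∈ {7}
Collecting zeros: affine points = {(0, 10), (1, 1), (1, 9), (7, 9), (8, 2), (9, 6), (10, 7)}.
Total count |C(F_11)_aff| = 7.


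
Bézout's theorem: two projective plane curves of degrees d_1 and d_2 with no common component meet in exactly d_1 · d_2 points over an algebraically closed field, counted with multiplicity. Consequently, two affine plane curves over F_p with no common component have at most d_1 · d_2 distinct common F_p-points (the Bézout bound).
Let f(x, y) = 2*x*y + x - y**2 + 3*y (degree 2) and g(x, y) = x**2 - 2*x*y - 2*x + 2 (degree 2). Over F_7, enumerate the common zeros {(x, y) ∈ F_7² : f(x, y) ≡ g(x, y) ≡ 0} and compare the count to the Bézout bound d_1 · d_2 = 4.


Common zeros: {(2, 4), (4, 3)}; count = 2; Bézout bound = 4.

deg(f) = 2, deg(g) = 2, so Bézout bound = 4.
Scan x ∈ F_7. For each x, list the y ∈ F_7 with f(x, y) ≡ 0 and those with g(x, y) ≡ 0 (mod 7); the common zeros in that column are the intersection.
  x = 0: f ≡ 0 at y ∈ {0, 3}; g ≡ 0 at y ∈ ∅; common: ∅.
  x = 1: f ≡ 0 at y ∈ {2, 3}; g ≡ 0 at y ∈ {4}; common: ∅.
  x = 2: f ≡ 0 at y ∈ {3, 4}; g ≡ 0 at y ∈ {4}; common: {4}.
  x = 3: f ≡ 0 at y ∈ {3, 6}; g ≡ 0 at y ∈ {2}; common: ∅.
  x = 4: f ≡ 0 at y ∈ {1, 3}; g ≡ 0 at y ∈ {3}; common: {3}.
  x = 5: f ≡ 0 at y ∈ {3}; g ≡ 0 at y ∈ {1}; common: ∅.
  x = 6: f ≡ 0 at y ∈ {3, 5}; g ≡ 0 at y ∈ {1}; common: ∅.
Collecting: common zeros = {(2, 4), (4, 3)}, so the count is 2.
Comparison with the Bézout bound: 2 ≤ 4 = deg(f)·deg(g), as expected for curves with no common component (the affine F_7-count falls short of the bound because intersections may lie at infinity, over extension fields, or carry multiplicity).


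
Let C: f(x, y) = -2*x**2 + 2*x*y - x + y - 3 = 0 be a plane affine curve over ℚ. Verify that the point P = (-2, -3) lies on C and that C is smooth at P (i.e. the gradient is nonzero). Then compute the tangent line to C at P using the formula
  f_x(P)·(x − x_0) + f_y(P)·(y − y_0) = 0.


Tangent line at P: x - 3*y - 7 = 0.

Step 1: f(-2, -3) = 0, so P lies on C.
Step 2: partial derivatives
  f_x(x, y) = -4*x + 2*y - 1, f_y(x, y) = 2*x + 1.
  f_x(P) = 1, f_y(P) = -3 (gradient nonzero, so P is smooth).
Step 3: tangent line at P: 1·(x − -2) + -3·(y − -3) = 0.
Expanding: x - 3*y - 7 = 0.


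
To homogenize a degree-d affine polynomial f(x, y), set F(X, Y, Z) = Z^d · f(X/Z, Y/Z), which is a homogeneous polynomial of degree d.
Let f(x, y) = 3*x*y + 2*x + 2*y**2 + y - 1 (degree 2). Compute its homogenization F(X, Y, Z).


F(X, Y, Z) = 3*X*Y + 2*X*Z + 2*Y**2 + Y*Z - Z**2

deg(f) = 2.
Substitute x = X/Z, y = Y/Z into f, then multiply by Z^2.
  monomial 3·x^1·y^1 ↦ 3·X^1·Y^1·Z^0.
  monomial 2·x^1·y^0 ↦ 2·X^1·Y^0·Z^1.
  monomial 2·x^0·y^2 ↦ 2·X^0·Y^2·Z^0.
  monomial 1·x^0·y^1 ↦ 1·X^0·Y^1·Z^1.
  monomial -1·x^0·y^0 ↦ -1·X^0·Y^0·Z^2.
Collecting: F(X, Y, Z) = 3*X*Y + 2*X*Z + 2*Y**2 + Y*Z - Z**2.


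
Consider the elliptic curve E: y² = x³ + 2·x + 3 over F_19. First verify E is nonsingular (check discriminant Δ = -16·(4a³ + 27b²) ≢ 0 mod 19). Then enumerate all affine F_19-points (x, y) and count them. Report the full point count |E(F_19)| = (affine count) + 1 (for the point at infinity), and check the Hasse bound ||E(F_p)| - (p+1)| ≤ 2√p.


Affine points = {(1, 5), (1, 14), (3, 6), (3, 13), (5, 9), (5, 10), (9, 3), (9, 16), (10, 4), (10, 15), (11, 8), (11, 11), (12, 8), (12, 11), (14, 1), (14, 18), (15, 8), (15, 11), (18, 0)}; affine count = 19; |E(F_19)| = 20.

Discriminant check: Δ ∝ 4a³ + 27b² = 4·2³ + 27·3² = 4·8 + 27·9 ≡ 9 (mod 19). Nonzero ⇒ E is nonsingular.
For each x ∈ F_19, compute rhs = x³ + 2·x + 3 mod 19, then count y ∈ F_19 with y² ≡ rhs.
  x = 0: rhs = 3, matching y values: none (0 points).
  x = 1: rhs = 6, matching y values: 5, 14 (2 points).
  x = 2: rhs = 15, matching y values: none (0 points).
  x = 3: rhs = 17, matching y values: 6, 13 (2 points).
  x = 4: rhs = 18, matching y values: none (0 points).
  x = 5: rhs = 5, matching y values: 9, 10 (2 points).
  x = 6: rhs = 3, matching y values: none (0 points).
  x = 7: rhs = 18, matching y values: none (0 points).
  x = 8: rhs = 18, matching y values: none (0 points).
  x = 9: rhs = 9, matching y values: 3, 16 (2 points).
  x = 10: rhs = 16, matching y values: 4, 15 (2 points).
  x = 11: rhs = 7, matching y values: 8, 11 (2 points).
  x = 12: rhs = 7, matching y values: 8, 11 (2 points).
  x = 13: rhs = 3, matching y values: none (0 points).
  x = 14: rhs = 1, matching y values: 1, 18 (2 points).
  x = 15: rhs = 7, matching y values: 8, 11 (2 points).
  x = 16: rhs = 8, matching y values: none (0 points).
  x = 17: rhs = 10, matching y values: none (0 points).
  x = 18: rhs = 0, matching y values: 0 (1 points).
Total affine count: 19.
Full point count |E(F_19)| = 19 + 1 = 20.
Hasse bound: |20 − (19+1)| = |0| = 0 ≤ 2√19 ≈ 8.7178 ✓.
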